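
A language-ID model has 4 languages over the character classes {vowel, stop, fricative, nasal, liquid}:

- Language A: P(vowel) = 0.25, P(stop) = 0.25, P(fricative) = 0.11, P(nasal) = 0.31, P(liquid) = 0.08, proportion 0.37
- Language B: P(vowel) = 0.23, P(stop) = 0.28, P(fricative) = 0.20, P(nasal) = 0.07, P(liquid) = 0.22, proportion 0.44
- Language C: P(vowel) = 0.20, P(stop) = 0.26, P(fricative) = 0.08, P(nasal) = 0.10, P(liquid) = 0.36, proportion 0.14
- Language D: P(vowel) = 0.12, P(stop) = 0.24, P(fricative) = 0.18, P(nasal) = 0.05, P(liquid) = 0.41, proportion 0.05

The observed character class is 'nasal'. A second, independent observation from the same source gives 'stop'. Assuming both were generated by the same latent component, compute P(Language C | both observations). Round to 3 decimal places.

Posterior ∝ prior × likelihood, so P(k | x) ∝ w_k f_k(x); normalise over all components.
Since both observations come from the same component, the likelihood for component k is f_k(x₁)·f_k(x₂).
  p_A = [0.31] × [0.25] = 0.0775
  p_B = [0.07] × [0.28] = 0.0196
  p_C = [0.1] × [0.26] = 0.026
  p_D = [0.05] × [0.24] = 0.012
Unnormalised posteriors:
  w_A·p_A = 0.37 × 0.0775 = 0.028675
  w_B·p_B = 0.44 × 0.0196 = 0.008624
  w_C·p_C = 0.14 × 0.026 = 0.00364
  w_D·p_D = 0.05 × 0.012 = 0.0006
Normaliser: 0.028675 + 0.008624 + 0.00364 + 0.0006 = 0.041539
So the posterior for Language C is 0.00364 / 0.041539 ≈ 0.088.

0.088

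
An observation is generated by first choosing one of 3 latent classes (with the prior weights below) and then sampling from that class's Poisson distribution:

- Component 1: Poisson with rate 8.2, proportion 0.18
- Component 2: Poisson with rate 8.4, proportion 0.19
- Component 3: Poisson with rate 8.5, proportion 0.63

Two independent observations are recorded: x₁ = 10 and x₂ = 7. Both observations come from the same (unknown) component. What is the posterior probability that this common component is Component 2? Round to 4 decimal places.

0.1902

The responsibility of component k is P(Z=k) f_k(x) divided by Σ_j P(Z=j) f_j(x).
Since both observations come from the same component, the likelihood for component k is f_k(x₁)·f_k(x₂).
  f_1 = [e^(−8.2)·8.2^10/10! = 0.104031] × [0.135848] = 0.0141323
  f_2 = [e^(−8.4)·8.4^10/10! = 0.108382] × [0.131659] = 0.0142694
  f_3 = [e^(−8.5)·8.5^10/10! = 0.110388] × [0.129419] = 0.0142864
Weight by the priors:
  P(Z=1)·f_1 = 0.18 × 0.0141323 = 0.00254381
  P(Z=2)·f_2 = 0.19 × 0.0142694 = 0.00271119
  P(Z=3)·f_3 = 0.63 × 0.0142864 = 0.00900041
Normaliser: 0.00254381 + 0.00271119 + 0.00900041 = 0.0142554
P(Component 2 | x) = 0.00271119 / 0.0142554 ≈ 0.1902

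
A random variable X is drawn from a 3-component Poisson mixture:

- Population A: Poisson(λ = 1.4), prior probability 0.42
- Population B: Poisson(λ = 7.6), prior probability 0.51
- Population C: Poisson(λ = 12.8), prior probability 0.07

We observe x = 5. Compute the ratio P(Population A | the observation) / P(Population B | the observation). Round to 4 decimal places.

Posterior odds = (w_i f_i(x)) / (w_j f_j(x)); the normalising sum cancels.
Poisson probabilities:
  L_A = 0.0110521
  L_B = 0.105742
  L_C = 0.00790495
Odds = (0.42/0.51) × (0.0110521/0.105742) = 0.823529 × 0.10452 ≈ 0.0861

0.0861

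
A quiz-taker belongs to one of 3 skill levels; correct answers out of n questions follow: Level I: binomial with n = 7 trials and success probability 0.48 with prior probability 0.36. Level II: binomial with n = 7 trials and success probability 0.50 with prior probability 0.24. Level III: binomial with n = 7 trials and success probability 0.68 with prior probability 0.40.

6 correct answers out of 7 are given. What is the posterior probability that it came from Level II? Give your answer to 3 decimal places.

0.111

The responsibility of component k is π_k f_k(x) divided by Σ_j π_j f_j(x).
Binomial probabilities:
  L_I = C(7,6)·0.48^6·0.52^1 = 7·0.0122306·0.52 = 0.0445193
  L_II = C(7,6)·0.50^6·0.50^1 = 7·0.015625·0.5 = 0.0546875
  L_III = C(7,6)·0.68^6·0.32^1 = 7·0.0988675·0.32 = 0.221463
Weight by the priors:
  π_I·L_I = 0.36 × 0.0445193 = 0.016027
  π_II·L_II = 0.24 × 0.0546875 = 0.013125
  π_III·L_III = 0.40 × 0.221463 = 0.0885853
Evidence: 0.016027 + 0.013125 + 0.0885853 = 0.117737
P(Level II | the observation) ≈ 0.111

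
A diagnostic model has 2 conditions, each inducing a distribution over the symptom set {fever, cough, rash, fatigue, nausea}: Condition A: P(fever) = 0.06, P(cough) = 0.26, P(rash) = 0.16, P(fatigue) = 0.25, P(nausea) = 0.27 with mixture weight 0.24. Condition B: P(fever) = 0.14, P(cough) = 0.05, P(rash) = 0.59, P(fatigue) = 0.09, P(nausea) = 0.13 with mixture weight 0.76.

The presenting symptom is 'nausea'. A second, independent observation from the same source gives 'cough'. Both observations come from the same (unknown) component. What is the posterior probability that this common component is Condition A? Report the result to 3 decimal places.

Apply Bayes' rule: the posterior for each component is proportional to its prior times its likelihood at x.
Since both observations come from the same component, the likelihood for component k is f_k(x₁)·f_k(x₂).
  L_A = [P(nausea | comp) = 0.27] × [0.26] = 0.0702
  L_B = [P(nausea | comp) = 0.13] × [0.05] = 0.0065
Prior × likelihood for each component:
  π_A·L_A = 0.24 × 0.0702 = 0.016848
  π_B·L_B = 0.76 × 0.0065 = 0.00494
Marginal: 0.016848 + 0.00494 = 0.021788
P(Condition A | x₁,x₂) = 0.016848 / 0.021788 ≈ 0.773

0.773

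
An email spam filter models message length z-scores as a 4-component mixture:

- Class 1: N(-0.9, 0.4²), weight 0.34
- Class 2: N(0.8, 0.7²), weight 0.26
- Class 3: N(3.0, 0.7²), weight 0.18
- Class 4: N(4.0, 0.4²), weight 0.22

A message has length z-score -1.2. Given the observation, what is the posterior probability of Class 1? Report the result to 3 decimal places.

0.990

Apply Bayes' rule: the posterior for each component is proportional to its prior times its likelihood at x.
Evaluate each component's likelihood at the observed value:
  f_1 = 0.752844
  f_2 = 0.00962014
  f_3 = 8.67983e-09
  f_4 = 1.99971e-37
Prior × likelihood for each component:
  P(Z=1)·f_1 = 0.34 × 0.752844 = 0.255967
  P(Z=2)·f_2 = 0.26 × 0.00962014 = 0.00250124
  P(Z=3)·f_3 = 0.18 × 8.67983e-09 = 1.56237e-09
  P(Z=4)·f_4 = 0.22 × 1.99971e-37 = 4.39936e-38
Evidence: 0.255967 + 0.00250124 + 1.56237e-09 + 4.39936e-38 = 0.258468
P(Class 1 | -1.2) = 0.255967 / 0.258468 ≈ 0.990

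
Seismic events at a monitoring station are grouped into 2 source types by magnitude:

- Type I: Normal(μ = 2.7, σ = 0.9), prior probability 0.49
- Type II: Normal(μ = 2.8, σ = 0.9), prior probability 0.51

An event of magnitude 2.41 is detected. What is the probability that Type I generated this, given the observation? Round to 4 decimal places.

0.5005

P(component k | x) = w_k·f_k(x) / marginal(x), where marginal(x) = Σ_j w_j·f_j(x).
Normal densities:
  p_I = 0.420845
  p_II = 0.403545
Multiply by the mixture weights:
  w_I·p_I = 0.49 × 0.420845 = 0.206214
  w_II·p_II = 0.51 × 0.403545 = 0.205808
Normaliser: 0.206214 + 0.205808 = 0.412022
Responsibility of Type I: 0.206214 / 0.412022 ≈ 0.5005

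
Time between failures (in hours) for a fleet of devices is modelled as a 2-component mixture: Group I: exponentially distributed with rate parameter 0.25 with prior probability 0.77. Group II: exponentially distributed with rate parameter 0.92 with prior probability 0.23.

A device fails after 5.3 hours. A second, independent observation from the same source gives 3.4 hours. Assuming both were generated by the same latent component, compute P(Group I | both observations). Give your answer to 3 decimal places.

0.988

Apply Bayes' rule: the posterior for each component is proportional to its prior times its likelihood at x.
Since both observations come from the same component, the likelihood for component k is f_k(x₁)·f_k(x₂).
  p_I = [0.25·e^(−0.25·5.3) = 0.25·e^(−1.3250) = 0.0664507] × [0.106854] = 0.00710051
  p_II = [0.92·e^(−0.92·5.3) = 0.92·e^(−4.8760) = 0.00701727] × [0.0403009] = 0.000282802
Unnormalised posteriors:
  π_I·p_I = 0.77 × 0.00710051 = 0.00546739
  π_II·p_II = 0.23 × 0.000282802 = 6.50445e-05
Evidence: 0.00546739 + 6.50445e-05 = 0.00553244
So the posterior for Group I is 0.00546739 / 0.00553244 ≈ 0.988.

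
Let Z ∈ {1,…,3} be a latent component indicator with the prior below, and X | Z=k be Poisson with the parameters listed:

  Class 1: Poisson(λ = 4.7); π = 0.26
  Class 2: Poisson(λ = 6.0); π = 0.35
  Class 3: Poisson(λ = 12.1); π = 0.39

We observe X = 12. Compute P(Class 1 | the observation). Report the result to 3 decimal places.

0.012

The responsibility of component k is π_k f_k(x) divided by Σ_j π_j f_j(x).
Poisson probabilities:
  p_1 = e^(−4.7)·4.7^12/12! = 0.00220624
  p_2 = e^(−6.0)·6.0^12/12! = 0.0112645
  p_3 = e^(−12.1)·12.1^12/12! = 0.114321
Weight by the priors:
  π_1·p_1 = 0.26 × 0.00220624 = 0.000573623
  π_2·p_2 = 0.35 × 0.0112645 = 0.00394257
  π_3·p_3 = 0.39 × 0.114321 = 0.044585
Evidence: 0.000573623 + 0.00394257 + 0.044585 = 0.0491012
So the posterior for Class 1 is 0.000573623 / 0.0491012 ≈ 0.012.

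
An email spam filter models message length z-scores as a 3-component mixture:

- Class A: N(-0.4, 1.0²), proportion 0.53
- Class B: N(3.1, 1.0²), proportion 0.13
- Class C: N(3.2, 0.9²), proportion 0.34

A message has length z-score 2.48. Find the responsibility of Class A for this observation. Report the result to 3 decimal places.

0.021

Posterior ∝ prior × likelihood, so P(k | x) ∝ π_k f_k(x); normalise over all components.
Evaluate each component's likelihood at the observed value:
  f_A = 0.00630673
  f_B = 0.329184
  f_C = 0.32188
Prior × likelihood for each component:
  π_A·f_A = 0.53 × 0.00630673 = 0.00334256
  π_B·f_B = 0.13 × 0.329184 = 0.0427939
  π_C·f_C = 0.34 × 0.32188 = 0.109439
Marginal: 0.00334256 + 0.0427939 + 0.109439 = 0.155576
P(Class A | data) ≈ 0.021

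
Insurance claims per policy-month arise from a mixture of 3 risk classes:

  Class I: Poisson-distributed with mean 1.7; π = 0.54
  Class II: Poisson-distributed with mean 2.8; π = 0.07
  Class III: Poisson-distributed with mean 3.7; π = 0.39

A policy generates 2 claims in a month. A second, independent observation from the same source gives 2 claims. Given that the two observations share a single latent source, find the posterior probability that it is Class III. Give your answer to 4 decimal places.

0.2116

Posterior ∝ prior × likelihood, so P(k | x) ∝ w_k f_k(x); normalise over all components.
Since both observations come from the same component, the likelihood for component k is f_k(x₁)·f_k(x₂).
  L_I = [0.263978] × [0.263978] = 0.0696842
  L_II = [0.238375] × [0.238375] = 0.0568229
  L_III = [0.169233] × [0.169233] = 0.0286397
Weight by the priors:
  w_I·L_I = 0.54 × 0.0696842 = 0.0376295
  w_II·L_II = 0.07 × 0.0568229 = 0.0039776
  w_III·L_III = 0.39 × 0.0286397 = 0.0111695
Evidence: 0.0376295 + 0.0039776 + 0.0111695 = 0.0527765
P(Class III | x₁,x₂) = 0.0111695 / 0.0527765 ≈ 0.2116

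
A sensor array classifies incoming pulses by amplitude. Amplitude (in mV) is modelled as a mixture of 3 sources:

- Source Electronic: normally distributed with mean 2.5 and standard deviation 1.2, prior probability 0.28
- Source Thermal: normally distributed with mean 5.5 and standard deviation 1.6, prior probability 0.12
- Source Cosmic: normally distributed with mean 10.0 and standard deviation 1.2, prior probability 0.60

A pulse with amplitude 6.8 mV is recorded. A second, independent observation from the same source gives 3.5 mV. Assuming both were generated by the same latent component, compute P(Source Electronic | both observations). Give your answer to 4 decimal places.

Apply Bayes' rule: the posterior for each component is proportional to its prior times its likelihood at x.
Since both observations come from the same component, the likelihood for component k is f_k(x₁)·f_k(x₂).
  p_Electronic = [0.000541375] × [0.234927] = 0.000127183
  p_Thermal = [0.179242] × [0.114156] = 0.0204615
  p_Cosmic = [0.00949666] × [1.41439e-07] = 1.3432e-09
Unnormalised posteriors:
  w_Electronic·p_Electronic = 0.28 × 0.000127183 = 3.56113e-05
  w_Thermal·p_Thermal = 0.12 × 0.0204615 = 0.00245537
  w_Cosmic·p_Cosmic = 0.60 × 1.3432e-09 = 8.05917e-10
Denominator: 3.56113e-05 + 0.00245537 + 8.05917e-10 = 0.00249099
So the posterior for Source Electronic is 3.56113e-05 / 0.00249099 ≈ 0.0143.

0.0143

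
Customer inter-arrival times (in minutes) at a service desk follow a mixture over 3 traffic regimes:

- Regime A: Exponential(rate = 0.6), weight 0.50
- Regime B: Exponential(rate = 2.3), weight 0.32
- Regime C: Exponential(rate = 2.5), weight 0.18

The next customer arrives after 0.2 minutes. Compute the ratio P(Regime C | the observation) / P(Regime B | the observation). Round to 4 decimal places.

0.5874

Only the two components matter; the odds are (π_i f_i(x)) / (π_j f_j(x)).
Evaluate each component's likelihood at the observed value:
  p_A = 0.6·e^(−0.6·0.2) = 0.6·e^(−0.1200) = 0.532152
  p_B = 2.3·e^(−2.3·0.2) = 2.3·e^(−0.4600) = 1.45195
  p_C = 2.5·e^(−2.5·0.2) = 2.5·e^(−0.5000) = 1.51633
Odds = (0.18/0.32) × (1.51633/1.45195) = 0.5625 × 1.04434 ≈ 0.5874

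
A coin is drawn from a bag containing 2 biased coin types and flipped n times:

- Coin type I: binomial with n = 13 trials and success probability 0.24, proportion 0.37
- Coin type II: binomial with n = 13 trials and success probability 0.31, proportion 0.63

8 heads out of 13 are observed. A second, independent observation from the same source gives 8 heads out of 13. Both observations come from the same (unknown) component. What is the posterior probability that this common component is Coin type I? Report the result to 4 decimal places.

0.0251

By Bayes' theorem, P(k | x) = P(Z=k) f_k(x) / Σ_j P(Z=j) f_j(x).
Since both observations come from the same component, the likelihood for component k is f_k(x₁)·f_k(x₂).
  p_I = [C(13,8)·0.24^8·0.76^5 = 1287·1.10075e-05·0.253553 = 0.003592] × [0.003592] = 1.29025e-05
  p_II = [C(13,8)·0.31^8·0.69^5 = 1287·8.52891e-05·0.156403 = 0.0171679] × [0.0171679] = 0.000294737
Multiply by the mixture weights:
  P(Z=I)·p_I = 0.37 × 1.29025e-05 = 4.77391e-06
  P(Z=II)·p_II = 0.63 × 0.000294737 = 0.000185684
Marginal: 4.77391e-06 + 0.000185684 = 0.000190458
P(Coin type I | x) = 4.77391e-06 / 0.000190458 ≈ 0.0251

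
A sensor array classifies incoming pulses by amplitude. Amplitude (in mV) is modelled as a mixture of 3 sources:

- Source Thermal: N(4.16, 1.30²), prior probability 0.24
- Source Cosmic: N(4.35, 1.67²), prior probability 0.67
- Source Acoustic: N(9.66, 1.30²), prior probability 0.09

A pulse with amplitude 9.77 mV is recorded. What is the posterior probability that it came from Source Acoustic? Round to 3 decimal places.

0.971

Posterior ∝ prior × likelihood, so P(k | x) ∝ P(Z=k) f_k(x); normalise over all components.
Normal densities:
  f_Thermal = 2.77417e-05
  f_Cosmic = 0.00123285
  f_Acoustic = 0.305782
Unnormalised posteriors:
  P(Z=Thermal)·f_Thermal = 0.24 × 2.77417e-05 = 6.658e-06
  P(Z=Cosmic)·f_Cosmic = 0.67 × 0.00123285 = 0.00082601
  P(Z=Acoustic)·f_Acoustic = 0.09 × 0.305782 = 0.0275204
Evidence: 6.658e-06 + 0.00082601 + 0.0275204 = 0.0283531
So the posterior for Source Acoustic is 0.0275204 / 0.0283531 ≈ 0.971.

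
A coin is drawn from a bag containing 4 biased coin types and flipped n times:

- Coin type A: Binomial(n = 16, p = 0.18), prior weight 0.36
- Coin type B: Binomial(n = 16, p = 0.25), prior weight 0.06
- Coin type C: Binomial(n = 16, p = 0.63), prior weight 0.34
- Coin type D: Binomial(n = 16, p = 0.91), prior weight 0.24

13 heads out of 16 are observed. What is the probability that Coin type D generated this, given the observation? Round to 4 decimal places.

P(component k | x) = w_k·f_k(x) / marginal(x), where marginal(x) = Σ_j w_j·f_j(x).
Component likelihoods at x = 13 heads out of 16:
  p_A = C(16,13)·0.18^13·0.82^3 = 560·2.0823e-10·0.551368 = 6.42943e-08
  p_B = C(16,13)·0.25^13·0.75^3 = 560·1.49012e-08·0.421875 = 3.5204e-06
  p_C = C(16,13)·0.63^13·0.37^3 = 560·0.00246279·0.050653 = 0.0698587
  p_D = C(16,13)·0.91^13·0.09^3 = 560·0.293453·0.000729 = 0.119799
Multiply by the mixture weights:
  w_A·p_A = 0.36 × 6.42943e-08 = 2.31459e-08
  w_B·p_B = 0.06 × 3.5204e-06 = 2.11224e-07
  w_C·p_C = 0.34 × 0.0698587 = 0.0237519
  w_D·p_D = 0.24 × 0.119799 = 0.0287518
Normaliser: 2.31459e-08 + 2.11224e-07 + 0.0237519 + 0.0287518 = 0.052504
Responsibility of Coin type D: 0.0287518 / 0.052504 ≈ 0.5476

0.5476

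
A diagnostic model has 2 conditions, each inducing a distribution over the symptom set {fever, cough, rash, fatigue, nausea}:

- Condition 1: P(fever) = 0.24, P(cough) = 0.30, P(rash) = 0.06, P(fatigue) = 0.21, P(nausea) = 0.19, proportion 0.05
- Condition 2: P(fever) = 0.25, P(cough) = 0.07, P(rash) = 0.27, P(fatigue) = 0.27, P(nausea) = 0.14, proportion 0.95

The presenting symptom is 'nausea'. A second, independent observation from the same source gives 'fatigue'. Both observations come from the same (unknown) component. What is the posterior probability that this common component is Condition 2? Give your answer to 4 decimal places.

0.9474

The responsibility of component k is π_k f_k(x) divided by Σ_j π_j f_j(x).
Since both observations come from the same component, the likelihood for component k is f_k(x₁)·f_k(x₂).
  f_1 = [P(nausea | comp) = 0.19] × [0.21] = 0.0399
  f_2 = [P(nausea | comp) = 0.14] × [0.27] = 0.0378
Prior × likelihood for each component:
  π_1·f_1 = 0.05 × 0.0399 = 0.001995
  π_2·f_2 = 0.95 × 0.0378 = 0.03591
Denominator: 0.001995 + 0.03591 = 0.037905
P(Condition 2 | x) ≈ 0.9474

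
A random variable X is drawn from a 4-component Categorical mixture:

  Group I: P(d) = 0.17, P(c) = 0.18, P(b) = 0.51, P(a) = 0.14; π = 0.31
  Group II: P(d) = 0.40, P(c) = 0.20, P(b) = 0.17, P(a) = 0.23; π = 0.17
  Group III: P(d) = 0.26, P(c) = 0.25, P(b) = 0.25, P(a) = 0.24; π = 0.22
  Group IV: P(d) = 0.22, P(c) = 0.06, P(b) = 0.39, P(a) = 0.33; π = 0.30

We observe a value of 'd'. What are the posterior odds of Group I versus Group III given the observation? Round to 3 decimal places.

0.921

Since P(k|x) ∝ P(Z=k) f_k(x), the posterior odds are P(Z=i) f_i(x) / (P(Z=j) f_j(x)).
Evaluate each component's likelihood at the observed value:
  p_I = P(d | comp) = 0.17
  p_II = P(d | comp) = 0.40
  p_III = P(d | comp) = 0.26
  p_IV = P(d | comp) = 0.22
0.0527 / 0.0572 ≈ 0.921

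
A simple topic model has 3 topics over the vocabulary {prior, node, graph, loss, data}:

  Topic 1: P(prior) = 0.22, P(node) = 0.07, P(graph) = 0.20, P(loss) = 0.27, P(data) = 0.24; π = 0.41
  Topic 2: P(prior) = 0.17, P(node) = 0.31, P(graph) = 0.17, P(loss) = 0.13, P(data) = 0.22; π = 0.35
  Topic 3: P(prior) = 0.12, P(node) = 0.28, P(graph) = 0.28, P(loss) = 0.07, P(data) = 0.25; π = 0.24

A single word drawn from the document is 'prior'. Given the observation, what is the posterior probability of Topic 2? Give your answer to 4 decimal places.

P(component k | x) = π_k·f_k(x) / marginal(x), where marginal(x) = Σ_j π_j·f_j(x).
Component likelihoods at x = 'prior':
  L_1 = 0.22
  L_2 = 0.17
  L_3 = 0.12
Weight by the priors:
  π_1·L_1 = 0.41 × 0.22 = 0.0902
  π_2·L_2 = 0.35 × 0.17 = 0.0595
  π_3·L_3 = 0.24 × 0.12 = 0.0288
Denominator: 0.0902 + 0.0595 + 0.0288 = 0.1785
P(Topic 2 | data) = 0.0595 / 0.1785 ≈ 0.3333

0.3333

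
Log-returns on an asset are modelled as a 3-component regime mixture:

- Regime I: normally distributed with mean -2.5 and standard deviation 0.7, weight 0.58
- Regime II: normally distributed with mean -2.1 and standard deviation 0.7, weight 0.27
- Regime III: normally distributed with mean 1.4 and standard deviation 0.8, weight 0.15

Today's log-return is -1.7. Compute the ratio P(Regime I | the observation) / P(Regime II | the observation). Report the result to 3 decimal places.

1.316

Posterior odds = (P(Z=i) f_i(x)) / (P(Z=j) f_j(x)); the normalising sum cancels.
Normal densities:
  f_I = (1/(0.7·√(2π)))·exp(−(-1.7−-2.5)²/(2·0.7²)) = 0.569918·exp(-0.65306) = 0.296614
  f_II = (1/(0.7·√(2π)))·exp(−(-1.7−-2.1)²/(2·0.7²)) = 0.569918·exp(-0.16327) = 0.484068
  f_III = (1/(0.8·√(2π)))·exp(−(-1.7−1.4)²/(2·0.8²)) = 0.498678·exp(-7.50781) = 0.000273665
Posterior odds = (P(Z=I)·f_I) / (P(Z=II)·f_II) = (0.58·0.296614) / (0.27·0.484068) = 0.172036 / 0.130698 ≈ 1.316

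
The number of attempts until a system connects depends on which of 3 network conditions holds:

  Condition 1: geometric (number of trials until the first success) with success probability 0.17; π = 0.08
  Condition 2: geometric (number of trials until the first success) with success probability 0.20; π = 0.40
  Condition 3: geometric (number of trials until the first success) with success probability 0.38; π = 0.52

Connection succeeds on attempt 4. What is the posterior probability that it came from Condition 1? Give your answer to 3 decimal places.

By Bayes' theorem, P(k | x) = π_k f_k(x) / Σ_j π_j f_j(x).
Geometric probabilities:
  L_1 = 0.17·(1−0.17)^3 = 0.17·0.571787 = 0.0972038
  L_2 = 0.20·(1−0.20)^3 = 0.20·0.512 = 0.1024
  L_3 = 0.38·(1−0.38)^3 = 0.38·0.238328 = 0.0905646
Multiply by the mixture weights:
  π_1·L_1 = 0.08 × 0.0972038 = 0.0077763
  π_2·L_2 = 0.40 × 0.1024 = 0.04096
  π_3·L_3 = 0.52 × 0.0905646 = 0.0470936
Evidence: 0.0077763 + 0.04096 + 0.0470936 = 0.0958299
P(Condition 1 | x) ≈ 0.081

0.081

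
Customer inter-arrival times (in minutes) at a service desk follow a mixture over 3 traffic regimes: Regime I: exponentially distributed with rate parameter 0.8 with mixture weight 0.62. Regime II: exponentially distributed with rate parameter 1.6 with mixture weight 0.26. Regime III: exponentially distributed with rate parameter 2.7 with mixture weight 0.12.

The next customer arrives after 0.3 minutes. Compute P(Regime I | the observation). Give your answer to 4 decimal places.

0.4928

The responsibility of component k is w_k f_k(x) divided by Σ_j w_j f_j(x).
Component likelihoods at x = 0.3 minutes:
  L_I = 0.629302
  L_II = 0.990053
  L_III = 1.20112
Weight by the priors:
  w_I·L_I = 0.62 × 0.629302 = 0.390167
  w_II·L_II = 0.26 × 0.990053 = 0.257414
  w_III·L_III = 0.12 × 1.20112 = 0.144134
Denominator: 0.390167 + 0.257414 + 0.144134 = 0.791715
So the posterior for Regime I is 0.390167 / 0.791715 ≈ 0.4928.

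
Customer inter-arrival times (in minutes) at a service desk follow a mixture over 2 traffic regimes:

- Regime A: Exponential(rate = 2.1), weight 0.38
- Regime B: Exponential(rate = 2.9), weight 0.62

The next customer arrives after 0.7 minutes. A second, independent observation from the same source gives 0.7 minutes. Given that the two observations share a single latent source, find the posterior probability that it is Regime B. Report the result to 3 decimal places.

Apply Bayes' rule: the posterior for each component is proportional to its prior times its likelihood at x.
Since both observations come from the same component, the likelihood for component k is f_k(x₁)·f_k(x₂).
  L_A = [2.1·e^(−2.1·0.7) = 2.1·e^(−1.4700) = 0.482844] × [0.482844] = 0.233138
  L_B = [2.9·e^(−2.9·0.7) = 2.9·e^(−2.0300) = 0.380873] × [0.380873] = 0.145064
Multiply by the mixture weights:
  w_A·L_A = 0.38 × 0.233138 = 0.0885924
  w_B·L_B = 0.62 × 0.145064 = 0.0899398
Marginal: 0.0885924 + 0.0899398 = 0.178532
Responsibility of Regime B: 0.0899398 / 0.178532 ≈ 0.504

0.504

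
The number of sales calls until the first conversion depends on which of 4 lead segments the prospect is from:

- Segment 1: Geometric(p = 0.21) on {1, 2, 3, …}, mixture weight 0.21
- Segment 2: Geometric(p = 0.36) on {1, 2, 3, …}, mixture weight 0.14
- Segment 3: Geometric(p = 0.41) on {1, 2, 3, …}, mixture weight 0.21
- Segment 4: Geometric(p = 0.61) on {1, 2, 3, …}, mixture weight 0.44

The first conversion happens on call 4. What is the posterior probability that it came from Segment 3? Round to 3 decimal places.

0.258

The responsibility of component k is w_k f_k(x) divided by Σ_j w_j f_j(x).
Evaluate each component's likelihood at the observed value:
  L_1 = 0.21·(1−0.21)^3 = 0.21·0.493039 = 0.103538
  L_2 = 0.36·(1−0.36)^3 = 0.36·0.262144 = 0.0943718
  L_3 = 0.41·(1−0.41)^3 = 0.41·0.205379 = 0.0842054
  L_4 = 0.61·(1−0.61)^3 = 0.61·0.059319 = 0.0361846
Multiply by the mixture weights:
  w_1·L_1 = 0.21 × 0.103538 = 0.021743
  w_2·L_2 = 0.14 × 0.0943718 = 0.0132121
  w_3·L_3 = 0.21 × 0.0842054 = 0.0176831
  w_4·L_4 = 0.44 × 0.0361846 = 0.0159212
Sum: 0.021743 + 0.0132121 + 0.0176831 + 0.0159212 = 0.0685594
P(Segment 3 | 4) = 0.0176831 / 0.0685594 ≈ 0.258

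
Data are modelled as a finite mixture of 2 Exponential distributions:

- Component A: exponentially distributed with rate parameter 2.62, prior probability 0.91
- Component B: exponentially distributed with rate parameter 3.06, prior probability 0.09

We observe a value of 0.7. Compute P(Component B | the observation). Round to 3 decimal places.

0.078

Apply Bayes' rule: the posterior for each component is proportional to its prior times its likelihood at x.
Exponential densities:
  p_A = 2.62·e^(−2.62·0.7) = 2.62·e^(−1.8340) = 0.418606
  p_B = 3.06·e^(−3.06·0.7) = 3.06·e^(−2.1420) = 0.359304
Multiply by the mixture weights:
  w_A·p_A = 0.91 × 0.418606 = 0.380931
  w_B·p_B = 0.09 × 0.359304 = 0.0323374
Denominator: 0.380931 + 0.0323374 = 0.413269
Responsibility of Component B: 0.0323374 / 0.413269 ≈ 0.078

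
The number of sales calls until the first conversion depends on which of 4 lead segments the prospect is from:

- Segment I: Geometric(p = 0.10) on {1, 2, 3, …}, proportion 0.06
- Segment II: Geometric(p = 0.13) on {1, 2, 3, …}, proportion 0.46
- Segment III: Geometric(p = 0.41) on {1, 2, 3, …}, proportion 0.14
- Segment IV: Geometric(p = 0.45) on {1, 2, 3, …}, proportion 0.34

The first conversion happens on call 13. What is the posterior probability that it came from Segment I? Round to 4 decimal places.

Apply Bayes' rule: the posterior for each component is proportional to its prior times its likelihood at x.
Geometric probabilities:
  f_I = 0.10·(1−0.10)^12 = 0.10·0.28243 = 0.028243
  f_II = 0.13·(1−0.13)^12 = 0.13·0.188032 = 0.0244441
  f_III = 0.41·(1−0.41)^12 = 0.41·0.0017792 = 0.000729471
  f_IV = 0.45·(1−0.45)^12 = 0.45·0.000766218 = 0.000344798
Multiply by the mixture weights:
  π_I·f_I = 0.06 × 0.028243 = 0.00169458
  π_II·f_II = 0.46 × 0.0244441 = 0.0112443
  π_III·f_III = 0.14 × 0.000729471 = 0.000102126
  π_IV·f_IV = 0.34 × 0.000344798 = 0.000117231
Evidence: 0.00169458 + 0.0112443 + 0.000102126 + 0.000117231 = 0.0131582
So the posterior for Segment I is 0.00169458 / 0.0131582 ≈ 0.1288.

0.1288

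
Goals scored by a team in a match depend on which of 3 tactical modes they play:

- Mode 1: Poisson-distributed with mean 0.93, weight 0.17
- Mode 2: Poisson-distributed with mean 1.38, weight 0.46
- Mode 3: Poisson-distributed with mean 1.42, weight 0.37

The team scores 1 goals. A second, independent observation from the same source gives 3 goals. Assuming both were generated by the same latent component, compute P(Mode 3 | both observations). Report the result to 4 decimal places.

0.4121

The responsibility of component k is π_k f_k(x) divided by Σ_j π_j f_j(x).
Since both observations come from the same component, the likelihood for component k is f_k(x₁)·f_k(x₂).
  L_1 = [0.366935] × [0.0528937] = 0.0194085
  L_2 = [0.347178] × [0.110194] = 0.0382571
  L_3 = [0.343234] × [0.115349] = 0.0395919
Prior × likelihood for each component:
  π_1·L_1 = 0.17 × 0.0194085 = 0.00329945
  π_2·L_2 = 0.46 × 0.0382571 = 0.0175983
  π_3·L_3 = 0.37 × 0.0395919 = 0.014649
Denominator: 0.00329945 + 0.0175983 + 0.014649 = 0.0355467
Responsibility of Mode 3: 0.014649 / 0.0355467 ≈ 0.4121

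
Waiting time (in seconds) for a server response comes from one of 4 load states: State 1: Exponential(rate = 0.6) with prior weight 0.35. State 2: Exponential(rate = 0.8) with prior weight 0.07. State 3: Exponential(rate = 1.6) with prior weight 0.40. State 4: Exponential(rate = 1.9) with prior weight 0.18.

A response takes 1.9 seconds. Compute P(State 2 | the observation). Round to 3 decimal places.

0.103

The responsibility of component k is π_k f_k(x) divided by Σ_j π_j f_j(x).
Exponential densities:
  f_1 = 0.191891
  f_2 = 0.17497
  f_3 = 0.0765358
  f_4 = 0.0513985
Unnormalised posteriors:
  π_1·f_1 = 0.35 × 0.191891 = 0.067162
  π_2·f_2 = 0.07 × 0.17497 = 0.0122479
  π_3·f_3 = 0.40 × 0.0765358 = 0.0306143
  π_4·f_4 = 0.18 × 0.0513985 = 0.00925173
Sum: 0.067162 + 0.0122479 + 0.0306143 + 0.00925173 = 0.119276
Responsibility of State 2: 0.0122479 / 0.119276 ≈ 0.103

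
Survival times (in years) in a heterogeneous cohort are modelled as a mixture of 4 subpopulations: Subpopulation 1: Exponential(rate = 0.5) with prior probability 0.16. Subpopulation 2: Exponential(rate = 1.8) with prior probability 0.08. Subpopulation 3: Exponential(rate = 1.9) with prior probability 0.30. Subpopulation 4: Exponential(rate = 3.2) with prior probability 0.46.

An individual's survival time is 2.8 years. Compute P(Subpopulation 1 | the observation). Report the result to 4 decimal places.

0.8346

Posterior ∝ prior × likelihood, so P(k | x) ∝ w_k f_k(x); normalise over all components.
Component likelihoods at x = 2.8 years:
  p_1 = 0.5·e^(−0.5·2.8) = 0.5·e^(−1.4000) = 0.123298
  p_2 = 1.8·e^(−1.8·2.8) = 1.8·e^(−5.0400) = 0.0116527
  p_3 = 1.9·e^(−1.9·2.8) = 1.9·e^(−5.3200) = 0.00929623
  p_4 = 3.2·e^(−3.2·2.8) = 3.2·e^(−8.9600) = 0.000411028
Unnormalised posteriors:
  w_1·p_1 = 0.16 × 0.123298 = 0.0197278
  w_2·p_2 = 0.08 × 0.0116527 = 0.00093222
  w_3·p_3 = 0.30 × 0.00929623 = 0.00278887
  w_4·p_4 = 0.46 × 0.000411028 = 0.000189073
Normaliser: 0.0197278 + 0.00093222 + 0.00278887 + 0.000189073 = 0.0236379
Responsibility of Subpopulation 1: 0.0197278 / 0.0236379 ≈ 0.8346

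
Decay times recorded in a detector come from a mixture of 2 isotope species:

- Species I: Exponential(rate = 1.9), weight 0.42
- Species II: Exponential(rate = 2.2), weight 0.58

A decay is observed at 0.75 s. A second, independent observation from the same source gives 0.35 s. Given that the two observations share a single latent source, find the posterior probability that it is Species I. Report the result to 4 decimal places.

By Bayes' theorem, P(k | x) = w_k f_k(x) / Σ_j w_j f_j(x).
Since both observations come from the same component, the likelihood for component k is f_k(x₁)·f_k(x₂).
  f_I = [1.9·e^(−1.9·0.75) = 1.9·e^(−1.4250) = 0.456966] × [0.97712] = 0.446511
  f_II = [2.2·e^(−2.2·0.75) = 2.2·e^(−1.6500) = 0.42251] × [1.01863] = 0.430381
Weight by the priors:
  w_I·f_I = 0.42 × 0.446511 = 0.187534
  w_II·f_II = 0.58 × 0.430381 = 0.249621
Sum: 0.187534 + 0.249621 = 0.437155
P(Species I | x₁,x₂) ≈ 0.4290

0.4290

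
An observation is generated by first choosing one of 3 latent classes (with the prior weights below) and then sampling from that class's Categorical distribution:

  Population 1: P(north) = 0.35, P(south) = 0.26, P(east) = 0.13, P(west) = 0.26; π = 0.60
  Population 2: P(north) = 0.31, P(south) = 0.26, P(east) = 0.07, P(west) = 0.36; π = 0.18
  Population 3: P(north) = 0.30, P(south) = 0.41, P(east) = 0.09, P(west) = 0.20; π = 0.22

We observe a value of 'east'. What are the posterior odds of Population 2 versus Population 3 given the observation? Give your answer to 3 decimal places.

0.636

Since P(k|x) ∝ P(Z=k) f_k(x), the posterior odds are P(Z=i) f_i(x) / (P(Z=j) f_j(x)).
Component likelihoods at x = 'east':
  p_1 = P(east | comp) = 0.13
  p_2 = P(east | comp) = 0.07
  p_3 = P(east | comp) = 0.09
Odds = (0.18/0.22) × (0.07/0.09) = 0.818182 × 0.777778 ≈ 0.636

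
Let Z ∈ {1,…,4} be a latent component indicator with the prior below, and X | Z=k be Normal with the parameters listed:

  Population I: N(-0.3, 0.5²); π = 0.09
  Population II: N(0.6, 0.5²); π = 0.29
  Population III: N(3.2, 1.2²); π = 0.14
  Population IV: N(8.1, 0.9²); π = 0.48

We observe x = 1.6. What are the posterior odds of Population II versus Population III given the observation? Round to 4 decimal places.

Since P(k|x) ∝ w_k f_k(x), the posterior odds are w_i f_i(x) / (w_j f_j(x)).
Normal densities:
  f_I = (1/(0.5·√(2π)))·exp(−(1.6−-0.3)²/(2·0.5²)) = 0.797885·exp(-7.22000) = 0.000583894
  f_II = (1/(0.5·√(2π)))·exp(−(1.6−0.6)²/(2·0.5²)) = 0.797885·exp(-2.00000) = 0.107982
  f_III = (1/(1.2·√(2π)))·exp(−(1.6−3.2)²/(2·1.2²)) = 0.332452·exp(-0.88889) = 0.136675
  f_IV = (1/(0.9·√(2π)))·exp(−(1.6−8.1)²/(2·0.9²)) = 0.443269·exp(-26.08025) = 2.09007e-12
Odds = (0.29/0.14) × (0.107982/0.136675) = 2.07143 × 0.790063 ≈ 1.6366

1.6366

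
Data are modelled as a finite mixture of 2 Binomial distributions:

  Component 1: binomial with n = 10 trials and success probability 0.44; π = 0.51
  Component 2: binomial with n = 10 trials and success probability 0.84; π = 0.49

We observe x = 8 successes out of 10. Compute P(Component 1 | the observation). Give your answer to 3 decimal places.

0.067

Apply Bayes' rule: the posterior for each component is proportional to its prior times its likelihood at x.
Binomial probabilities:
  p_1 = 0.0198249
  p_2 = 0.285553
Prior × likelihood for each component:
  π_1·p_1 = 0.51 × 0.0198249 = 0.0101107
  π_2·p_2 = 0.49 × 0.285553 = 0.139921
Normaliser: 0.0101107 + 0.139921 = 0.150032
P(Component 1 | the observation) = 0.0101107 / 0.150032 ≈ 0.067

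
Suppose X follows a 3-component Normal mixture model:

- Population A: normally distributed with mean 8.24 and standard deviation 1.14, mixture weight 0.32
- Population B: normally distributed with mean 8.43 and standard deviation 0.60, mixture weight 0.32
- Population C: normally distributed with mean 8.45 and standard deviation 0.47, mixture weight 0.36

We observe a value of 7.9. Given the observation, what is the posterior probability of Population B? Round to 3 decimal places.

0.355

Posterior ∝ prior × likelihood, so P(k | x) ∝ P(Z=k) f_k(x); normalise over all components.
Component likelihoods at x = 7.9:
  p_A = 0.334726
  p_B = 0.450115
  p_C = 0.428007
Unnormalised posteriors:
  P(Z=A)·p_A = 0.32 × 0.334726 = 0.107112
  P(Z=B)·p_B = 0.32 × 0.450115 = 0.144037
  P(Z=C)·p_C = 0.36 × 0.428007 = 0.154083
Normaliser: 0.107112 + 0.144037 + 0.154083 = 0.405232
P(Population B | data) = 0.144037 / 0.405232 ≈ 0.355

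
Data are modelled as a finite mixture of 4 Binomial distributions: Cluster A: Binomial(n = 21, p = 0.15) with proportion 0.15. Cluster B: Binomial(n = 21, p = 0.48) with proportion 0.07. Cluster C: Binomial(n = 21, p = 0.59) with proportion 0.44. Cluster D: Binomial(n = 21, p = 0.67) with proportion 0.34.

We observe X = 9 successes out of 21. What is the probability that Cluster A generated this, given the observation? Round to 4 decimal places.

Apply Bayes' rule: the posterior for each component is proportional to its prior times its likelihood at x.
Component likelihoods at x = 9 successes out of 21:
  p_A = C(21,9)·0.15^9·0.85^12 = 293930·3.84434e-08·0.142242 = 0.00160728
  p_B = C(21,9)·0.48^9·0.52^12 = 293930·0.00135261·0.000390877 = 0.155401
  p_C = C(21,9)·0.59^9·0.41^12 = 293930·0.008663·2.25635e-05 = 0.0574537
  p_D = C(21,9)·0.67^9·0.33^12 = 293930·0.0272065·1.66789e-06 = 0.0133378
Unnormalised posteriors:
  π_A·p_A = 0.15 × 0.00160728 = 0.000241092
  π_B·p_B = 0.07 × 0.155401 = 0.0108781
  π_C·p_C = 0.44 × 0.0574537 = 0.0252796
  π_D·p_D = 0.34 × 0.0133378 = 0.00453485
Marginal: 0.000241092 + 0.0108781 + 0.0252796 + 0.00453485 = 0.0409337
P(Cluster A | the observation) ≈ 0.0059

0.0059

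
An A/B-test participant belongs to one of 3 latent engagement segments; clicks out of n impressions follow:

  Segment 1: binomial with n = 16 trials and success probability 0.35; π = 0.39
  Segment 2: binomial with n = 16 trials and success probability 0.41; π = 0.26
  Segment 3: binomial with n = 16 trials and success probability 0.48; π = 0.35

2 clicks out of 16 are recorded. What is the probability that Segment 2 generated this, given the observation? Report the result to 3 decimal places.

Apply Bayes' rule: the posterior for each component is proportional to its prior times its likelihood at x.
Component likelihoods at x = 2 clicks out of 16:
  L_1 = C(16,2)·0.35^2·0.65^14 = 120·0.1225·0.00240318 = 0.0353268
  L_2 = C(16,2)·0.41^2·0.59^14 = 120·0.1681·0.000619339 = 0.0124933
  L_3 = C(16,2)·0.48^2·0.52^14 = 120·0.2304·0.000105693 = 0.0029222
Unnormalised posteriors:
  P(Z=1)·L_1 = 0.39 × 0.0353268 = 0.0137775
  P(Z=2)·L_2 = 0.26 × 0.0124933 = 0.00324826
  P(Z=3)·L_3 = 0.35 × 0.0029222 = 0.00102277
Sum: 0.0137775 + 0.00324826 + 0.00102277 = 0.0180485
P(Segment 2 | the observation) = 0.00324826 / 0.0180485 ≈ 0.180

0.180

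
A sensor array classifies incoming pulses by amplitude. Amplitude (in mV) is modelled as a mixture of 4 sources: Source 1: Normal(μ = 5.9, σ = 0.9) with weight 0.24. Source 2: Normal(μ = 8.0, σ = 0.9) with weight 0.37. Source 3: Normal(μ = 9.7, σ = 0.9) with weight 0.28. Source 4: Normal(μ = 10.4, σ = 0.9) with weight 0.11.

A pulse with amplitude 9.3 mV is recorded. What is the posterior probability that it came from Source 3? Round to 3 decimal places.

0.581

Posterior ∝ prior × likelihood, so P(k | x) ∝ P(Z=k) f_k(x); normalise over all components.
Component likelihoods at x = 9.3 mV:
  L_1 = (1/(0.9·√(2π)))·exp(−(9.3−5.9)²/(2·0.9²)) = 0.443269·exp(-7.13580) = 0.000352881
  L_2 = (1/(0.9·√(2π)))·exp(−(9.3−8.0)²/(2·0.9²)) = 0.443269·exp(-1.04321) = 0.156173
  L_3 = (1/(0.9·√(2π)))·exp(−(9.3−9.7)²/(2·0.9²)) = 0.443269·exp(-0.09877) = 0.401582
  L_4 = (1/(0.9·√(2π)))·exp(−(9.3−10.4)²/(2·0.9²)) = 0.443269·exp(-0.74691) = 0.210033
Weight by the priors:
  P(Z=1)·L_1 = 0.24 × 0.000352881 = 8.46914e-05
  P(Z=2)·L_2 = 0.37 × 0.156173 = 0.0577842
  P(Z=3)·L_3 = 0.28 × 0.401582 = 0.112443
  P(Z=4)·L_4 = 0.11 × 0.210033 = 0.0231036
Evidence: 8.46914e-05 + 0.0577842 + 0.112443 + 0.0231036 = 0.193415
Responsibility of Source 3: 0.112443 / 0.193415 ≈ 0.581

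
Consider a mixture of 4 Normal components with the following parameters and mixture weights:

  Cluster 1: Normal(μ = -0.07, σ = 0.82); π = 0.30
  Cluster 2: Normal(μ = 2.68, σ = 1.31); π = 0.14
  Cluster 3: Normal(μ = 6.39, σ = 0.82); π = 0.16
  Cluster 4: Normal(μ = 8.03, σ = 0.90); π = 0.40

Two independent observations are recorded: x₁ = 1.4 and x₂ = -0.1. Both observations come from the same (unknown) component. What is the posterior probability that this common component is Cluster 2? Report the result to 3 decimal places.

0.056

Apply Bayes' rule: the posterior for each component is proportional to its prior times its likelihood at x.
Since both observations come from the same component, the likelihood for component k is f_k(x₁)·f_k(x₂).
  L_1 = [(1/(0.82·√(2π)))·exp(−(1.4−-0.07)²/(2·0.82²)) = 0.486515·exp(-1.60686) = 0.0975545] × [0.486189] = 0.04743
  L_2 = [(1/(1.31·√(2π)))·exp(−(1.4−2.68)²/(2·1.31²)) = 0.304536·exp(-0.47736) = 0.18894] × [0.0320423] = 0.00605406
  L_3 = [(1/(0.82·√(2π)))·exp(−(1.4−6.39)²/(2·0.82²)) = 0.486515·exp(-18.51584) = 4.42354e-09] × [1.2153e-14] = 5.3759e-23
  L_4 = [(1/(0.90·√(2π)))·exp(−(1.4−8.03)²/(2·0.90²)) = 0.443269·exp(-27.13389) = 7.28735e-13] × [8.4569e-19] = 6.16284e-31
Unnormalised posteriors:
  P(Z=1)·L_1 = 0.30 × 0.04743 = 0.014229
  P(Z=2)·L_2 = 0.14 × 0.00605406 = 0.000847568
  P(Z=3)·L_3 = 0.16 × 5.3759e-23 = 8.60144e-24
  P(Z=4)·L_4 = 0.40 × 6.16284e-31 = 2.46514e-31
Marginal: 0.014229 + 0.000847568 + 8.60144e-24 + 2.46514e-31 = 0.0150766
So the posterior for Cluster 2 is 0.000847568 / 0.0150766 ≈ 0.056.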